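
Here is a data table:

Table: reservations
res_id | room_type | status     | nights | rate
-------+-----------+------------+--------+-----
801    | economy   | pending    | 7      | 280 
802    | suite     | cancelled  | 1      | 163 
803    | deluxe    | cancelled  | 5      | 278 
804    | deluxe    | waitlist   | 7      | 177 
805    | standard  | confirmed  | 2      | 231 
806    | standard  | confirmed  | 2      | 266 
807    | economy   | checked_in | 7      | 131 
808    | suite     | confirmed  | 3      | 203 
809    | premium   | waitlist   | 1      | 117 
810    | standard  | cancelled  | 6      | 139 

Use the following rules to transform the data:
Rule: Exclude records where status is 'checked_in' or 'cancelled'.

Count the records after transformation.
6

Step 1: Count records to exclude
  - 1 (checked_in) + 3 (cancelled) = 4 records
Step 2: Total records: 10
Step 3: Remaining = 10 - 4 = 6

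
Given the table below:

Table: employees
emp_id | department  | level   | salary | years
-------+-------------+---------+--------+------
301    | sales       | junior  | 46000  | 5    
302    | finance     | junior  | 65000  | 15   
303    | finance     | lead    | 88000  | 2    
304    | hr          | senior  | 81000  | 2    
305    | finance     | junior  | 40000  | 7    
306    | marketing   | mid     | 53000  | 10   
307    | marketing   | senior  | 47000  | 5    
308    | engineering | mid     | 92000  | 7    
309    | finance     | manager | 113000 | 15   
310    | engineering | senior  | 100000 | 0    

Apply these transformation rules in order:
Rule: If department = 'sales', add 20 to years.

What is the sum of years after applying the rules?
88

Step 1: Count records where department = 'sales': 1
Step 2: Total bonus added: 1 × 20 = 20
Step 3: Original sum of years: 68
Step 4: Final sum = 68 + 20 = 88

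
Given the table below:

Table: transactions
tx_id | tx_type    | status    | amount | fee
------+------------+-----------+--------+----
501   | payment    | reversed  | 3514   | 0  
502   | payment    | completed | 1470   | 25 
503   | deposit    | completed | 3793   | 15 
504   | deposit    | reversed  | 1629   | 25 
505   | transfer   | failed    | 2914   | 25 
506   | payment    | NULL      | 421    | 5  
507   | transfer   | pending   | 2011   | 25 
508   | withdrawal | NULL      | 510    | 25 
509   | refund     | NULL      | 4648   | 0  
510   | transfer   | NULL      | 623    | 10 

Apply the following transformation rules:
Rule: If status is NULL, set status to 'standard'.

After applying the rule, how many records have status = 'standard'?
4

Step 1: Count records where status IS NULL
Step 2: Found 4 records with NULL status
Step 3: These records will have status set to 'standard'
Step 4: Records already having status = 'standard': 0
Step 5: Answer: 4 + 0 = 4 records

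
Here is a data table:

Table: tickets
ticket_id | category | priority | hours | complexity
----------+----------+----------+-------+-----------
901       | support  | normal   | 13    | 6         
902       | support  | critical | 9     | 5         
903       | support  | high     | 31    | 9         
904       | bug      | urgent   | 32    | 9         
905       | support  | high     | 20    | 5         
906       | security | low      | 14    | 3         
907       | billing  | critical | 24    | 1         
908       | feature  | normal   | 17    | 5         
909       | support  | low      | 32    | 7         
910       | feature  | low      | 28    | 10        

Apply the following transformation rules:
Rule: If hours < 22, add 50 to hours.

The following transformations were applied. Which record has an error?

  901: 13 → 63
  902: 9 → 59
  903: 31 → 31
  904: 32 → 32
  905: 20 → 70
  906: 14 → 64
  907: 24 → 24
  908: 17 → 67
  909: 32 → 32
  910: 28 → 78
Record 910 has an error. The correct transformed value should be 28, not 78.

Step 1: Check each record against the rule
Step 2: Record 910 has hours = 28
Step 3: Since 28 >= 22, the bonus should not have been applied
Step 4: Correct value = 28, but claimed value = 78
Conclusion: Record 910 has the error.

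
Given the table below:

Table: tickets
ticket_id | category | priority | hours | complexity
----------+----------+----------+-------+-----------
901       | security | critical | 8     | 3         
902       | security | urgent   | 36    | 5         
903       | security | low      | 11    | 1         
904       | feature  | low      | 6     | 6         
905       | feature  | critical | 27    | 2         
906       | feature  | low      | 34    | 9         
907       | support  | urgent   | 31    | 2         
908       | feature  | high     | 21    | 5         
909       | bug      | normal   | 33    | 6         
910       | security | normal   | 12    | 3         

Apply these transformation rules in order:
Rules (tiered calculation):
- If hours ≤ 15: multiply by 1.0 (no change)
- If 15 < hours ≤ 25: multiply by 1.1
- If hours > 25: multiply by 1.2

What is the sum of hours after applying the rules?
253.3

Step 1: Tier 1 (hours ≤ 15): 4 records, sum = 37 × 1.0 = 37.0
Step 2: Tier 2 (15 < hours ≤ 25): 1 records, sum = 21 × 1.1 = 23.1
Step 3: Tier 3 (hours > 25): 5 records, sum = 161 × 1.2 = 193.2
Step 4: Final sum = 37.0 + 23.1 + 193.2 = 253.3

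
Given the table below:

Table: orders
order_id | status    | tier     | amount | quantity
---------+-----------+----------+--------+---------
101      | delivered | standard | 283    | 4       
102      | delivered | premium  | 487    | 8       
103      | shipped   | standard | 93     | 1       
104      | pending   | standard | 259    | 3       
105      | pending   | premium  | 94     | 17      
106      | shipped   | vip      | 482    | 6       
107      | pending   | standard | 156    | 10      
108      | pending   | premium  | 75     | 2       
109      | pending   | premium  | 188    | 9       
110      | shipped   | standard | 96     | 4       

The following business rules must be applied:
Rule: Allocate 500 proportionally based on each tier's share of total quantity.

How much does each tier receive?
premium: 281.25, standard: 171.88, vip: 46.88

Step 1: Calculate total quantity = 64
Step 2: Calculate each tier's proportion:
  premium: 36/64 = 56.25% → 281.25
  standard: 22/64 = 34.38% → 171.88
  vip: 6/64 = 9.38% → 46.88
Step 3: Verify: sum of allocations ≈ 500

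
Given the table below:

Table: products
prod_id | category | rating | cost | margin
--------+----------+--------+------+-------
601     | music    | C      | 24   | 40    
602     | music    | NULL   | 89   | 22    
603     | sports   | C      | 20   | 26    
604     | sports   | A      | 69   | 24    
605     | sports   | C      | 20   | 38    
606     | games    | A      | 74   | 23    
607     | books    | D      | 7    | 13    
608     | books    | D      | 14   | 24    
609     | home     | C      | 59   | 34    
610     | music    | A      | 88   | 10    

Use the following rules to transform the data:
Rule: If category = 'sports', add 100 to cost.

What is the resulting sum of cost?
764

Step 1: Count records where category = 'sports': 3
Step 2: Total bonus added: 3 × 100 = 300
Step 3: Original sum of cost: 464
Step 4: Final sum = 464 + 300 = 764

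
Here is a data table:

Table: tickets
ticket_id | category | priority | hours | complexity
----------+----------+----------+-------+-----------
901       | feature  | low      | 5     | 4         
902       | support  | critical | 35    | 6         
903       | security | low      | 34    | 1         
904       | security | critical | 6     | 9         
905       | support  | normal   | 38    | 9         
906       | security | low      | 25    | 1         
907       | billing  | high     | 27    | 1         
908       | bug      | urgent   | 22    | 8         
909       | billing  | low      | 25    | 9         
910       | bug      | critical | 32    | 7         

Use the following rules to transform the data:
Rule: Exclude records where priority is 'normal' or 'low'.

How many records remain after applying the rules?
5

Step 1: Count records to exclude
  - 1 (normal) + 4 (low) = 5 records
Step 2: Total records: 10
Step 3: Remaining = 10 - 5 = 5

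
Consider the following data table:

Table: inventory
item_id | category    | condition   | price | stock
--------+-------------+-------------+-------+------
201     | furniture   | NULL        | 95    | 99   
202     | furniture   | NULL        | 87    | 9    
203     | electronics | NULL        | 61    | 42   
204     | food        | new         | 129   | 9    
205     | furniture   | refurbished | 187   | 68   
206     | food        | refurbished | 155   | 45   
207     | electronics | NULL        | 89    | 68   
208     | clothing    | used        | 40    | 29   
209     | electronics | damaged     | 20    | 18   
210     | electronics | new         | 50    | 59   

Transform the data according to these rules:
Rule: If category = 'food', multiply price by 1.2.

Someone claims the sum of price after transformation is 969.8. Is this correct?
Yes, the result is correct.

Step 1: Calculate the correct sum after transformation
Step 2: Apply multiplier 1.2 to records where category = 'food'
Step 3: Correct result = 969.8
Step 4: Claimed result = 969.8
Step 5: 969.8 = 969.8 ✓
Conclusion: The claimed result is correct.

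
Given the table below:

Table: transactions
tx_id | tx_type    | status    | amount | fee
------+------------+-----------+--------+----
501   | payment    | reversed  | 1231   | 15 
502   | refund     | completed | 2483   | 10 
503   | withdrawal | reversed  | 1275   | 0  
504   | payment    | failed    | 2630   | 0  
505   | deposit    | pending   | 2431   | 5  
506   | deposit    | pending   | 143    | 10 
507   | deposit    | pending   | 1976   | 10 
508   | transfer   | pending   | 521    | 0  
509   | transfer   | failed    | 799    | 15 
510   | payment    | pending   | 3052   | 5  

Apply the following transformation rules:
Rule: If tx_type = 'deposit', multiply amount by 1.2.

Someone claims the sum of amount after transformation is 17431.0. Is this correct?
No, the correct result is 17451.0.

Step 1: Calculate the correct sum after transformation
Step 2: Apply multiplier 1.2 to records where tx_type = 'deposit'
Step 3: Correct result = 17451.0
Step 4: Claimed result = 17431.0
Step 5: 17451.0 ≠ 17431.0
Conclusion: The claimed result is incorrect. The correct answer is 17451.0.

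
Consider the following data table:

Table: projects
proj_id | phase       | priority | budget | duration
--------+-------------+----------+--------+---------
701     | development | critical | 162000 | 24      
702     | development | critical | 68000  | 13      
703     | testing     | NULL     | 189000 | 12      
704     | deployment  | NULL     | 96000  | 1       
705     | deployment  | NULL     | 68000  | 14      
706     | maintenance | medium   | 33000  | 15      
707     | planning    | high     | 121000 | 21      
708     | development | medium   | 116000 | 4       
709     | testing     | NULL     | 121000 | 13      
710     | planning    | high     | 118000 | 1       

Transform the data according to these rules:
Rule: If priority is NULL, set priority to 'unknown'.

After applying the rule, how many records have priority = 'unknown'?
4

Step 1: Count records where priority IS NULL
Step 2: Found 4 records with NULL priority
Step 3: These records will have priority set to 'unknown'
Step 4: Records already having priority = 'unknown': 0
Step 5: Answer: 4 + 0 = 4 records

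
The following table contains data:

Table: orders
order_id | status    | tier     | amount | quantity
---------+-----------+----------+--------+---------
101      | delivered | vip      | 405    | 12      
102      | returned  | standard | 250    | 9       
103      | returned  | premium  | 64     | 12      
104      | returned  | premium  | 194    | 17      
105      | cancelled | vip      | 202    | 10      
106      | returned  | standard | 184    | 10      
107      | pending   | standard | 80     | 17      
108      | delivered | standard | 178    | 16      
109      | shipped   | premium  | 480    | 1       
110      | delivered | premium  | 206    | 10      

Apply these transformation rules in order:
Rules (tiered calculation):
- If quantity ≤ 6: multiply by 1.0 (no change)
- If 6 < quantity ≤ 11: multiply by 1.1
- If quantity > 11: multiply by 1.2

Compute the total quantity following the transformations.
132.7

Step 1: Tier 1 (quantity ≤ 6): 1 records, sum = 1 × 1.0 = 1.0
Step 2: Tier 2 (6 < quantity ≤ 11): 4 records, sum = 39 × 1.1 = 42.9
Step 3: Tier 3 (quantity > 11): 5 records, sum = 74 × 1.2 = 88.8
Step 4: Final sum = 1.0 + 42.9 + 88.8 = 132.7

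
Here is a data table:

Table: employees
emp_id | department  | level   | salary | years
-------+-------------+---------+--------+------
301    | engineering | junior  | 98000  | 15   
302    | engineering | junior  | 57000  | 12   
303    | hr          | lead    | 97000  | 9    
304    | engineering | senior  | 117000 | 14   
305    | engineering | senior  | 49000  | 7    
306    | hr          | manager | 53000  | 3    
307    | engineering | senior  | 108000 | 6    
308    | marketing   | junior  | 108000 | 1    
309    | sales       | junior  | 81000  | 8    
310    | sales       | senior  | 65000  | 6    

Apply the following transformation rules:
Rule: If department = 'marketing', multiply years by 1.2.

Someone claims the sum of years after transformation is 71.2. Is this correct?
No, the correct result is 81.2.

Step 1: Calculate the correct sum after transformation
Step 2: Apply multiplier 1.2 to records where department = 'marketing'
Step 3: Correct result = 81.2
Step 4: Claimed result = 71.2
Step 5: 81.2 ≠ 71.2
Conclusion: The claimed result is incorrect. The correct answer is 81.2.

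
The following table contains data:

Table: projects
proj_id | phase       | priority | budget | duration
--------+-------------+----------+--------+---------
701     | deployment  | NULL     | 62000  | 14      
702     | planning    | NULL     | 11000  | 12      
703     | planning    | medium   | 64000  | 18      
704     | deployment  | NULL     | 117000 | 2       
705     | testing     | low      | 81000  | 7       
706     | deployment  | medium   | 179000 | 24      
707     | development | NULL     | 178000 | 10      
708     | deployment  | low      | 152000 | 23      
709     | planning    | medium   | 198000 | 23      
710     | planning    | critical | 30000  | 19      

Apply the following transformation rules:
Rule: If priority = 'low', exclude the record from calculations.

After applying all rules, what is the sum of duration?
122

Step 1: Identify records where priority = 'low'
Step 2: The excluded records sum to 30
Step 3: Original total duration = 152
Step 4: Remaining total = 152 - 30 = 122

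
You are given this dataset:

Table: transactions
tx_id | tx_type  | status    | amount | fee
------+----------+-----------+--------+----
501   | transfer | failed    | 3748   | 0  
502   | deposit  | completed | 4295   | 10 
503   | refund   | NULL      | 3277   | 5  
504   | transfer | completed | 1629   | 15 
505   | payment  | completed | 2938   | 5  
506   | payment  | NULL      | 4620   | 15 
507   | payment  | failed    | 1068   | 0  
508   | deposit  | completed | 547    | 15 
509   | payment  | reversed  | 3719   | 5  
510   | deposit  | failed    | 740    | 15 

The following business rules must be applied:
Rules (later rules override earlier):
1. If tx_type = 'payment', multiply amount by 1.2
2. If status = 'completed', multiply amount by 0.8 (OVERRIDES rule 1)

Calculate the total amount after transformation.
26580.6

Step 1: Rule 2 takes priority for records with status = 'completed'
  - 4 records: 9409 × 0.8 = 7527.2
Step 2: Rule 1 applies to remaining records with tx_type = 'payment'
  - 3 records: 9407 × 1.2 = 11288.4
Step 3: Other records unchanged: 7765
Step 4: Final sum = 7527.2 + 11288.4 + 7765 = 26580.6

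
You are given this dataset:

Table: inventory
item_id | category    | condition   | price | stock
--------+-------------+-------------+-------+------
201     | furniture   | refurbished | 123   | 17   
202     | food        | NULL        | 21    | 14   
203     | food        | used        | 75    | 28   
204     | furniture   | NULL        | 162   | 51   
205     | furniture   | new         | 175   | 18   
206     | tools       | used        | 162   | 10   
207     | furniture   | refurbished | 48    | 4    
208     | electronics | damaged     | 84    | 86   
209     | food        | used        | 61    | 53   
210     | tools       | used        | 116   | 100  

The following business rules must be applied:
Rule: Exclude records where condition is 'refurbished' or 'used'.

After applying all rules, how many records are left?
4

Step 1: Count records to exclude
  - 2 (refurbished) + 4 (used) = 6 records
Step 2: Total records: 10
Step 3: Remaining = 10 - 6 = 4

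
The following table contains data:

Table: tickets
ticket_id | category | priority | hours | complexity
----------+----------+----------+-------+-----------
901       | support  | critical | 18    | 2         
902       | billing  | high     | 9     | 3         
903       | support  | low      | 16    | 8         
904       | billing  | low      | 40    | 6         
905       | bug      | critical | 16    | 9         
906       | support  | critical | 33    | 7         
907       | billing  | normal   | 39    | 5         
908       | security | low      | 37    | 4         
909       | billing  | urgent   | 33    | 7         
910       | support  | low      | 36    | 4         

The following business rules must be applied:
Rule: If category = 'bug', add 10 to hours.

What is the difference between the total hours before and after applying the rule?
10

Step 1: Original sum of hours = 277
Step 2: 1 records have category = 'bug'
Step 3: Each affected record changes by 10
Step 4: Total change = 1 × 10 = 10
Step 5: New sum = 277 + 10 = 287
Step 6: Difference = |287 - 277| = 10
        (Sum increased by 10)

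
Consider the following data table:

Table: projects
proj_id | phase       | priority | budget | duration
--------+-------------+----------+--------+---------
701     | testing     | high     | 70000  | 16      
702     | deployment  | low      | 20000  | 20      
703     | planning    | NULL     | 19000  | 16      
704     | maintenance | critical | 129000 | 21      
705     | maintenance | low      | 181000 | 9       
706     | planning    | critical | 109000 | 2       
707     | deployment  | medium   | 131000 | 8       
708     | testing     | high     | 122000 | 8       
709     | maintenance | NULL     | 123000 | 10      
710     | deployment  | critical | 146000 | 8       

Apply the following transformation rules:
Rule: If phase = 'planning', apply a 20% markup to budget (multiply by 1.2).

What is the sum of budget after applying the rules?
1075600.0

Step 1: Records with phase = 'planning' have total budget = 128000
Step 2: Apply multiplier: 128000 × 1.2 = 153600.0
Step 3: Other records total: 922000
Step 4: Final sum = 153600.0 + 922000 = 1075600.0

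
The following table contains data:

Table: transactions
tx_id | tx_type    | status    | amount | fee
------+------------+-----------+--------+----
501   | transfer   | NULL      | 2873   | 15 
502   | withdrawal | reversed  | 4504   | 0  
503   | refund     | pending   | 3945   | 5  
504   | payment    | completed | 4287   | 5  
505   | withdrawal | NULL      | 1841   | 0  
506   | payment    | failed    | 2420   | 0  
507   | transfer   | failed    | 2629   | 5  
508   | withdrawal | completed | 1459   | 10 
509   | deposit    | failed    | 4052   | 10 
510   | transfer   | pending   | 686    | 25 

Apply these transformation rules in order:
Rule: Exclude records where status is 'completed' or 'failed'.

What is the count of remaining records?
5

Step 1: Count records to exclude
  - 2 (completed) + 3 (failed) = 5 records
Step 2: Total records: 10
Step 3: Remaining = 10 - 5 = 5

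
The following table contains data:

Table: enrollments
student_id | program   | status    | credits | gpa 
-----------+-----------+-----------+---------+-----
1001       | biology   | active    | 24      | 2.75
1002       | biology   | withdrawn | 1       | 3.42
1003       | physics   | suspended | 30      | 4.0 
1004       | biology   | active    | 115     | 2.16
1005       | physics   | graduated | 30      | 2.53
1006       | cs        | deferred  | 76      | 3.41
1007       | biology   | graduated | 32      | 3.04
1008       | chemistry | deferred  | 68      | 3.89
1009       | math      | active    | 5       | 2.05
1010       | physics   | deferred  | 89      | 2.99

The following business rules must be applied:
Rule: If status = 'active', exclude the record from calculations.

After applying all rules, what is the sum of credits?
326

Step 1: Identify records where status = 'active'
Step 2: The excluded records sum to 144
Step 3: Original total credits = 470
Step 4: Remaining total = 470 - 144 = 326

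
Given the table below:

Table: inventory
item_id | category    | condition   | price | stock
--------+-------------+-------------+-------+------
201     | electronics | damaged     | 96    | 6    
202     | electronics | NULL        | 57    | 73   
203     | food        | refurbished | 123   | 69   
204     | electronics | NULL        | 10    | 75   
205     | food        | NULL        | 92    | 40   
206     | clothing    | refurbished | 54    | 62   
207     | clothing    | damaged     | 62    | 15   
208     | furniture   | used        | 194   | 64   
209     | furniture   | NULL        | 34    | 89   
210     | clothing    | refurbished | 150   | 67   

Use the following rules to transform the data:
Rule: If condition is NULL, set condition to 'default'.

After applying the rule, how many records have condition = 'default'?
4

Step 1: Count records where condition IS NULL
Step 2: Found 4 records with NULL condition
Step 3: These records will have condition set to 'default'
Step 4: Records already having condition = 'default': 0
Step 5: Answer: 4 + 0 = 4 records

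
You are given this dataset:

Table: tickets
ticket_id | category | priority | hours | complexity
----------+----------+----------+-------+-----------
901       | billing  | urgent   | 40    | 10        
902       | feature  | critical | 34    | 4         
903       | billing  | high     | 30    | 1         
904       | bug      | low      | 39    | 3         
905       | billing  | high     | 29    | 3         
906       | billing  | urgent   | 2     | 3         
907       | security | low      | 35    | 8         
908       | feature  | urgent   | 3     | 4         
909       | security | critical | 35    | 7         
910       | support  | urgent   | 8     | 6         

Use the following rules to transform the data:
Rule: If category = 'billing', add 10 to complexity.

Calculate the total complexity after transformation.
89

Step 1: Count records where category = 'billing': 4
Step 2: Total bonus added: 4 × 10 = 40
Step 3: Original sum of complexity: 49
Step 4: Final sum = 49 + 40 = 89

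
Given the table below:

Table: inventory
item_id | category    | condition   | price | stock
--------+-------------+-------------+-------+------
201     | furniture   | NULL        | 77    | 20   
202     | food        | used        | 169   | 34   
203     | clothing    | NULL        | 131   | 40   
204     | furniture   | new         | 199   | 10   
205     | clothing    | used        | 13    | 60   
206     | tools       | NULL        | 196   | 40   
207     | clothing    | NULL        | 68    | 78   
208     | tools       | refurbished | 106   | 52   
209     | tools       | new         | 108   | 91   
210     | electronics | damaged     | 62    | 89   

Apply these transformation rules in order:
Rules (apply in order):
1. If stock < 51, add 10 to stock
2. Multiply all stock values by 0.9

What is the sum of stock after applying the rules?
507.6

Step 1: Apply Rule 1 - Add 10 to records with stock < 51
  - 5 records affected: 144 + (5 × 10) = 194
  - Unaffected records: 370
  - Sum after Rule 1: 564
Step 2: Apply Rule 2 - Multiply all by 0.9
  - 564 × 0.9 = 507.6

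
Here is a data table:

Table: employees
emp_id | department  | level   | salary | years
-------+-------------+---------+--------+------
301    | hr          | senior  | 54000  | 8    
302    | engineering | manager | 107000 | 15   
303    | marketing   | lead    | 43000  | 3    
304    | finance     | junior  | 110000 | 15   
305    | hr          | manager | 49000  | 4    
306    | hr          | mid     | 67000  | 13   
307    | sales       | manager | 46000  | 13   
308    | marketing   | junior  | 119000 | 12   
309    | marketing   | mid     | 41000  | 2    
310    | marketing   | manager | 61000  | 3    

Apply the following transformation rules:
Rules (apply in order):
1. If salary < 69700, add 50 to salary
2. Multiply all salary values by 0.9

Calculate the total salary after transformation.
627615.0

Step 1: Apply Rule 1 - Add 50 to records with salary < 69700
  - 7 records affected: 361000 + (7 × 50) = 361350
  - Unaffected records: 336000
  - Sum after Rule 1: 697350
Step 2: Apply Rule 2 - Multiply all by 0.9
  - 697350 × 0.9 = 627615.0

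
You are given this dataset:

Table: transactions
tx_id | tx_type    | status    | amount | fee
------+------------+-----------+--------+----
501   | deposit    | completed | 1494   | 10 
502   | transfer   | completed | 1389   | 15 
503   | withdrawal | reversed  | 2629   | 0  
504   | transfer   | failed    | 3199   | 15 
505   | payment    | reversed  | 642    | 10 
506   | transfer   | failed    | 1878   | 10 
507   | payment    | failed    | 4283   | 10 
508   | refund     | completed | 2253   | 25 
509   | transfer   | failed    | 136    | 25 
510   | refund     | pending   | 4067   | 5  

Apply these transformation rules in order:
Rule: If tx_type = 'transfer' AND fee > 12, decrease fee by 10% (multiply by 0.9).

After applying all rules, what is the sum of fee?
119.5

Step 1: Find records where tx_type = 'transfer' AND fee > 12
Step 2: 3 records match, summing to 55
Step 3: After multiplier: 55 × 0.9 = 49.5
Step 4: Unaffected records sum: 70
Step 5: Final sum = 49.5 + 70 = 119.5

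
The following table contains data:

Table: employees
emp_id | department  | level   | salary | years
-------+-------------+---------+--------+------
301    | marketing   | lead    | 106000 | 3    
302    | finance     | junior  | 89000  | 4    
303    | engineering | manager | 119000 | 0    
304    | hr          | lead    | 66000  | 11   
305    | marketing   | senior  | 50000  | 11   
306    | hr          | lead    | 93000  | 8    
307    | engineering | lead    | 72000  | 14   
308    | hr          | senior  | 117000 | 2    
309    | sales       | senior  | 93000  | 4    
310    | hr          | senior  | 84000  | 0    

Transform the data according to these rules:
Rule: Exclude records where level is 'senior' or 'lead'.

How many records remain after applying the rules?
2

Step 1: Count records to exclude
  - 4 (senior) + 4 (lead) = 8 records
Step 2: Total records: 10
Step 3: Remaining = 10 - 8 = 2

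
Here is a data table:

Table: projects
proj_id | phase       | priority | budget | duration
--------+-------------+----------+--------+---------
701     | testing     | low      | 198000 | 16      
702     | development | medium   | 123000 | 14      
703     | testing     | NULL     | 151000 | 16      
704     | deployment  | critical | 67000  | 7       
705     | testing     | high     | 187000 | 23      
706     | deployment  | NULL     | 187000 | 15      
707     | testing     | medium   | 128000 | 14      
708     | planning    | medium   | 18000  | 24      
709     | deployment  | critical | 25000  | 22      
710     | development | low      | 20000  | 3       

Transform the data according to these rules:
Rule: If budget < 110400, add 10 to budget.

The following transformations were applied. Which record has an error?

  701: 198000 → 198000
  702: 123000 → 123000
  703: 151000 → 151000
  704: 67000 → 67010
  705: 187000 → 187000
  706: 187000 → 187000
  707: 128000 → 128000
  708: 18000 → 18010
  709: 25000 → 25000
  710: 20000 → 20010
Record 709 has an error. The correct transformed value should be 25010, not 25000.

Step 1: Check each record against the rule
Step 2: Record 709 has budget = 25000
Step 3: Since 25000 < 110400, the bonus should have been applied
Step 4: Correct value = 25010, but claimed value = 25000
Conclusion: Record 709 has the error.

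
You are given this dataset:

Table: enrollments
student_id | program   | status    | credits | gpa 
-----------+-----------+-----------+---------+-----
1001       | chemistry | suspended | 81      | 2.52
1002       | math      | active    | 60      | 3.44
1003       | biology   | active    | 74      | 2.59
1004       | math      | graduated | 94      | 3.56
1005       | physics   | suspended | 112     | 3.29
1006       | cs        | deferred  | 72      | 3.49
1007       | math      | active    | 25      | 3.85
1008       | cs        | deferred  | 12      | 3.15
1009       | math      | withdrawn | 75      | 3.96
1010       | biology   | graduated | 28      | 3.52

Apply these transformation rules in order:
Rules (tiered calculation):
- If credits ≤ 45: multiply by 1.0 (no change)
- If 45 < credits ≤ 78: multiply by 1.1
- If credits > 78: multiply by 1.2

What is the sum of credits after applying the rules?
718.5

Step 1: Tier 1 (credits ≤ 45): 3 records, sum = 65 × 1.0 = 65.0
Step 2: Tier 2 (45 < credits ≤ 78): 4 records, sum = 281 × 1.1 = 309.1
Step 3: Tier 3 (credits > 78): 3 records, sum = 287 × 1.2 = 344.4
Step 4: Final sum = 65.0 + 309.1 + 344.4 = 718.5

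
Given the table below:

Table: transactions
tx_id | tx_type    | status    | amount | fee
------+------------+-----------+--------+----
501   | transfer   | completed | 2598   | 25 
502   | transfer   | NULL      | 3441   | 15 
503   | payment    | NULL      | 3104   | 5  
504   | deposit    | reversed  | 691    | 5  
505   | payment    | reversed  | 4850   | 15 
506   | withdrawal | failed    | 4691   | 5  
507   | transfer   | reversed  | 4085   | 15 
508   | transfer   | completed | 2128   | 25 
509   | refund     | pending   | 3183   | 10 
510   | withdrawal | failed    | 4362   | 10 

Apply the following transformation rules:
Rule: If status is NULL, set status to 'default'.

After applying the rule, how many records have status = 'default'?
2

Step 1: Count records where status IS NULL
Step 2: Found 2 records with NULL status
Step 3: These records will have status set to 'default'
Step 4: Records already having status = 'default': 0
Step 5: Answer: 2 + 0 = 2 records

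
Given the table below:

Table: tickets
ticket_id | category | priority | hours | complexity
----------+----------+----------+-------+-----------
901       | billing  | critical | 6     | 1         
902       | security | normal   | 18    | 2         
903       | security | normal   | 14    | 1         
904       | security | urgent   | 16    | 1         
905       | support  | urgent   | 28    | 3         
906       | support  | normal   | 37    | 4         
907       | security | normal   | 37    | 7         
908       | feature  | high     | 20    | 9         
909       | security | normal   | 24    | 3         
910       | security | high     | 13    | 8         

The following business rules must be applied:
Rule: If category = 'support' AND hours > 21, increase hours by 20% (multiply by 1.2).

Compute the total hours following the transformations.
226.0

Step 1: Find records where category = 'support' AND hours > 21
Step 2: 2 records match, summing to 65
Step 3: After multiplier: 65 × 1.2 = 78.0
Step 4: Unaffected records sum: 148
Step 5: Final sum = 78.0 + 148 = 226.0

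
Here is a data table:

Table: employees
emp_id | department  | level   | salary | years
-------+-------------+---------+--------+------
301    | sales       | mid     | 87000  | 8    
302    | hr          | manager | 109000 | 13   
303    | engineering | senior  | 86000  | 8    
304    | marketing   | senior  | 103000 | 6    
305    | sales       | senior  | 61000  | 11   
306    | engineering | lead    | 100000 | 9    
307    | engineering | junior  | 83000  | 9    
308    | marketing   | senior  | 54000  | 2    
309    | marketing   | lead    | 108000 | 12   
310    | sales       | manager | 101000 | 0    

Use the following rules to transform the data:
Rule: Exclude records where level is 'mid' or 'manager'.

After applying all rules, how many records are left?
7

Step 1: Count records to exclude
  - 1 (mid) + 2 (manager) = 3 records
Step 2: Total records: 10
Step 3: Remaining = 10 - 3 = 7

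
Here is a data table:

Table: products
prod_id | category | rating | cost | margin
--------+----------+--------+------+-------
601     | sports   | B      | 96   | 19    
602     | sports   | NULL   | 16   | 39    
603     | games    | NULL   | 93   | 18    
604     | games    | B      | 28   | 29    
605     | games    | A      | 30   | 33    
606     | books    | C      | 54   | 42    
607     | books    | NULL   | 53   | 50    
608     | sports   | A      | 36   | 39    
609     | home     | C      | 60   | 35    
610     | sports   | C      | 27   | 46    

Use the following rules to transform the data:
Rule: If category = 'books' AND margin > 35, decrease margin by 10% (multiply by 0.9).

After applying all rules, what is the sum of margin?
340.8

Step 1: Find records where category = 'books' AND margin > 35
Step 2: 2 records match, summing to 92
Step 3: After multiplier: 92 × 0.9 = 82.8
Step 4: Unaffected records sum: 258
Step 5: Final sum = 82.8 + 258 = 340.8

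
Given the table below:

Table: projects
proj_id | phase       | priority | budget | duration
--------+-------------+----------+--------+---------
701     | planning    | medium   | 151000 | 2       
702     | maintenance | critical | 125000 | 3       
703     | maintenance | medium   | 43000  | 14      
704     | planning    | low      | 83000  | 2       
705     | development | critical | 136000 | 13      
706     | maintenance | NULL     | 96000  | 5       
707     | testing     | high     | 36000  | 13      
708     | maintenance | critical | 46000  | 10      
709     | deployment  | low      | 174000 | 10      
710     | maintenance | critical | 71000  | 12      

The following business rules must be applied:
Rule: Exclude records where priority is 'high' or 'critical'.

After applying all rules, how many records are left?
5

Step 1: Count records to exclude
  - 1 (high) + 4 (critical) = 5 records
Step 2: Total records: 10
Step 3: Remaining = 10 - 5 = 5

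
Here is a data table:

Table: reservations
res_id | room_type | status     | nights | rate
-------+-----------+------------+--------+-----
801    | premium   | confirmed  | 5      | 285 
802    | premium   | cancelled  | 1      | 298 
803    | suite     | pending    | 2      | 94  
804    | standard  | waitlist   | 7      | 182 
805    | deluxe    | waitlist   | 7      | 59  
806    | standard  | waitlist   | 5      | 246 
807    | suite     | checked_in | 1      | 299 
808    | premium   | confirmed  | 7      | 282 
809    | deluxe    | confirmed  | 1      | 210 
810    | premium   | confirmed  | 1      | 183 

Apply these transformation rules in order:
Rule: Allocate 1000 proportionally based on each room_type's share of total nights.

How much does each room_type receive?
deluxe: 216.22, premium: 378.38, standard: 324.32, suite: 81.08

Step 1: Calculate total nights = 37
Step 2: Calculate each room_type's proportion:
  deluxe: 8/37 = 21.62% → 216.22
  premium: 14/37 = 37.84% → 378.38
  standard: 12/37 = 32.43% → 324.32
  suite: 3/37 = 8.11% → 81.08
Step 3: Verify: sum of allocations ≈ 1000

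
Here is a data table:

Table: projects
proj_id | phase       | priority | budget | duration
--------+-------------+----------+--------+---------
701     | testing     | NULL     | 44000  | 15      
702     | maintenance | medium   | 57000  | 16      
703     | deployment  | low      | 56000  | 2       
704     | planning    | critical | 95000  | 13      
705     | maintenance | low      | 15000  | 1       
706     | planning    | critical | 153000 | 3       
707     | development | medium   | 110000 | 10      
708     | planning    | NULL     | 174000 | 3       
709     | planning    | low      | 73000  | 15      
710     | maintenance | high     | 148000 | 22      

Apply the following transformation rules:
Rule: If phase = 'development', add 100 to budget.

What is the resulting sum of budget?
925100

Step 1: Count records where phase = 'development': 1
Step 2: Total bonus added: 1 × 100 = 100
Step 3: Original sum of budget: 925000
Step 4: Final sum = 925000 + 100 = 925100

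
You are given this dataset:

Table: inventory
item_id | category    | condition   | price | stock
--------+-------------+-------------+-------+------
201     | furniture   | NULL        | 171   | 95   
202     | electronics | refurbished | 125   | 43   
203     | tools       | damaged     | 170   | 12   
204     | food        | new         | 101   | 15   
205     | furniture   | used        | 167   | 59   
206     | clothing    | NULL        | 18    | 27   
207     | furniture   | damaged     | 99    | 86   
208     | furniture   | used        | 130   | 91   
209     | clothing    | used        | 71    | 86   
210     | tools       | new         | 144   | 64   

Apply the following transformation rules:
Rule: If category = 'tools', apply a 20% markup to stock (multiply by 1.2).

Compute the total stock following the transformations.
593.2

Step 1: Records with category = 'tools' have total stock = 76
Step 2: Apply multiplier: 76 × 1.2 = 91.2
Step 3: Other records total: 502
Step 4: Final sum = 91.2 + 502 = 593.2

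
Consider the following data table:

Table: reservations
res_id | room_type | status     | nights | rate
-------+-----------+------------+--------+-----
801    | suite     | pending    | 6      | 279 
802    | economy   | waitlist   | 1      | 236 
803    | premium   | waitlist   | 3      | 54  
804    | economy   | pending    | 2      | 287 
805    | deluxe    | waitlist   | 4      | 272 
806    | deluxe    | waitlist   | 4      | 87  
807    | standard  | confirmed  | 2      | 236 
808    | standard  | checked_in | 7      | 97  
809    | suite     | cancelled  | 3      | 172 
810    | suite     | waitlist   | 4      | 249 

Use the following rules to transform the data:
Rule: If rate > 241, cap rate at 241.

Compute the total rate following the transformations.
1846

Step 1: 4 records have rate > 241
Step 2: These records originally summed to 1087
Step 3: After capping: 4 × 241 = 964
Step 4: Unaffected records sum: 882
Step 5: Final sum = 964 + 882 = 1846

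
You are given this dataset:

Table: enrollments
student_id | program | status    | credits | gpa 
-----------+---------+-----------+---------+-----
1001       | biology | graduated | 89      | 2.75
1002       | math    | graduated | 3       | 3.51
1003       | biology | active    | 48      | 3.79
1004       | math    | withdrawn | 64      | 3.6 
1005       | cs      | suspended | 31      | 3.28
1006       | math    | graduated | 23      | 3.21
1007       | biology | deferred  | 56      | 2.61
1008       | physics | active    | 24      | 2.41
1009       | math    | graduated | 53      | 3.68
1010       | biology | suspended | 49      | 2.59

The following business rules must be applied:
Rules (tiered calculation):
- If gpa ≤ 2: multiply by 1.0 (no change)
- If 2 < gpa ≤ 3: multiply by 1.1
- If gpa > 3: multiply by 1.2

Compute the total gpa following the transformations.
36.68

Step 1: Tier 1 (gpa ≤ 2): 0 records, sum = 0 × 1.0 = 0.0
Step 2: Tier 2 (2 < gpa ≤ 3): 4 records, sum = 10.36 × 1.1 = 11.4
Step 3: Tier 3 (gpa > 3): 6 records, sum = 21.07 × 1.2 = 25.28
Step 4: Final sum = 0.0 + 11.4 + 25.28 = 36.68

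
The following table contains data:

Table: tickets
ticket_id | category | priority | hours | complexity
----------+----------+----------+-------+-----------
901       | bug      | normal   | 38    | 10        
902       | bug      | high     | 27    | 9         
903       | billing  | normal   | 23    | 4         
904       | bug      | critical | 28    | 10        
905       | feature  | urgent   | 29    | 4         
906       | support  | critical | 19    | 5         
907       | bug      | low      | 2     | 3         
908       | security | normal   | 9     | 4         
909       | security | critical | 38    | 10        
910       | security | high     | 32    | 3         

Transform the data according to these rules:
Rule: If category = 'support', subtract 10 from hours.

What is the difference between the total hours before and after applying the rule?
10

Step 1: Original sum of hours = 245
Step 2: 1 records have category = 'support'
Step 3: Each affected record changes by -10
Step 4: Total change = 1 × -10 = -10
Step 5: New sum = 245 + -10 = 235
Step 6: Difference = |235 - 245| = 10
        (Sum decreased by 10)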